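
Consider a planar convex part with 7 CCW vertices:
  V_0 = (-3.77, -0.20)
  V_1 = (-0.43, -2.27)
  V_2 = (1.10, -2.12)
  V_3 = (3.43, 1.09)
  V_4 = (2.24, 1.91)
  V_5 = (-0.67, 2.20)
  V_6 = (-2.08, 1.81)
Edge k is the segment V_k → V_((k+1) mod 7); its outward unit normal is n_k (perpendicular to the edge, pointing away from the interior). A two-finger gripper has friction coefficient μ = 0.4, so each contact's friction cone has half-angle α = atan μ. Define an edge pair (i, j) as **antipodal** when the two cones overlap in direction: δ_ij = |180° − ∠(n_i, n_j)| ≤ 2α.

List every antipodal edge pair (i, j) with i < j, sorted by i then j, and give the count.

count = 7; pairs: (0,3), (0,4), (1,3), (1,4), (1,5), (2,5), (2,6)

α = atan 0.4 = 21.80°;  2α = 43.60°
n_0 = (-0.5268, -0.8500)
n_1 = (+0.0976, -0.9952)
n_2 = (+0.8093, -0.5874)
n_3 = (+0.5674, +0.8234)
n_4 = (+0.0992, +0.9951)
n_5 = (-0.2666, +0.9638)
n_6 = (-0.7654, +0.6435)
  (0,1): δ = 142.61°  ·
  (0,2): δ = 94.19°  ·
  (0,3): δ = 2.78°  ✓
  (0,4): δ = 26.10°  ✓
  (0,5): δ = 47.25°  ·
  (0,6): δ = 81.73°  ·
  (1,2): δ = 131.57°  ·
  (1,3): δ = 40.17°  ✓
  (1,4): δ = 11.29°  ✓
  (1,5): δ = 9.86°  ✓
  (1,6): δ = 44.34°  ·
  (2,3): δ = 88.60°  ·
  (2,4): δ = 59.72°  ·
  (2,5): δ = 38.56°  ✓
  (2,6): δ = 4.08°  ✓
  (3,4): δ = 151.12°  ·
  (3,5): δ = 129.97°  ·
  (3,6): δ = 95.49°  ·
  (4,5): δ = 158.85°  ·
  (4,6): δ = 124.37°  ·
  (5,6): δ = 145.52°  ·
antipodal pairs: 7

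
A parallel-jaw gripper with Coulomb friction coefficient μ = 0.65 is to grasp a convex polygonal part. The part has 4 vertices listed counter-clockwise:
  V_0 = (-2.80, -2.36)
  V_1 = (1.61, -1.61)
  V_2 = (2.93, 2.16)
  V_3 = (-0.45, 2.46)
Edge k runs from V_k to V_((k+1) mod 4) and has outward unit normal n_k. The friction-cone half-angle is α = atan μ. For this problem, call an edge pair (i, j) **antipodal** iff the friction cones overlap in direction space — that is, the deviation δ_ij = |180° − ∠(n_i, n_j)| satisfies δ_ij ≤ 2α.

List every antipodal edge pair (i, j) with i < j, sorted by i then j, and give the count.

α = atan 0.65 = 33.02°;  2α = 66.05°
n_0 = (+0.1677, -0.9858)
n_1 = (+0.9438, -0.3305)
n_2 = (+0.0884, +0.9961)
n_3 = (-0.8989, +0.4382)
  (0,1): δ = 118.95°  ·
  (0,2): δ = 14.72°  ✓
  (0,3): δ = 54.36°  ✓
  (1,2): δ = 75.78°  ·
  (1,3): δ = 6.69°  ✓
  (2,3): δ = 110.92°  ·
antipodal pairs: 3

count = 3; pairs: (0,2), (0,3), (1,3)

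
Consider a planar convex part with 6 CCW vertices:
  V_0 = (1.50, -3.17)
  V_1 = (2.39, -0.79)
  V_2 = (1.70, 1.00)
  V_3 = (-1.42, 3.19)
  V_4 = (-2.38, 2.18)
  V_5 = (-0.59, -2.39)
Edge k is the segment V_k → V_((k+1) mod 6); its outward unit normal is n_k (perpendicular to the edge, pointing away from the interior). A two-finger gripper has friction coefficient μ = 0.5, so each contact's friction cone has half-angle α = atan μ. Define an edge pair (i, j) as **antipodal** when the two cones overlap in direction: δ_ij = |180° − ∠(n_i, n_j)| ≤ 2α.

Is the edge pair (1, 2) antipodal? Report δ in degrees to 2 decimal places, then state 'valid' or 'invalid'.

α = atan 0.5 = 26.57°;  2α = 53.13°
edge 1: e_1 = (-0.69, +1.79);  n_1 = (+0.9331, +0.3597)
edge 2: e_2 = (-3.12, +2.19);  n_2 = (+0.5745, +0.8185)
∠(n_1, n_2) = 33.85°
δ = |180° − 33.85°| = 146.15°
146.15° > 2α = 53.13°  →  invalid

δ = 146.15°, invalid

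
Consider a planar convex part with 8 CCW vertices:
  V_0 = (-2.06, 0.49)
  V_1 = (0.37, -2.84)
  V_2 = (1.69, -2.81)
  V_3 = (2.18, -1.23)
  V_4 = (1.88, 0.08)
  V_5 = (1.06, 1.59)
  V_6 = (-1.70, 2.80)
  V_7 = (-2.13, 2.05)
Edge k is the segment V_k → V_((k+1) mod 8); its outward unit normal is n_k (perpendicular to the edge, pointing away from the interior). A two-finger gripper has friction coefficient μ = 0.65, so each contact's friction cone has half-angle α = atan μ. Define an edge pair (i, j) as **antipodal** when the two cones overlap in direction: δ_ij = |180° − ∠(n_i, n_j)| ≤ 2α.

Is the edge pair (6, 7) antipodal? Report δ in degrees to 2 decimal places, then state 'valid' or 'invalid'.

δ = 147.60°, invalid

α = atan 0.65 = 33.02°;  2α = 66.05°
edge 6: e_6 = (-0.43, -0.75);  n_6 = (-0.8675, +0.4974)
edge 7: e_7 = (+0.07, -1.56);  n_7 = (-0.9990, -0.0448)
∠(n_6, n_7) = 32.40°
δ = |180° − 32.40°| = 147.60°
147.60° > 2α = 66.05°  →  invalid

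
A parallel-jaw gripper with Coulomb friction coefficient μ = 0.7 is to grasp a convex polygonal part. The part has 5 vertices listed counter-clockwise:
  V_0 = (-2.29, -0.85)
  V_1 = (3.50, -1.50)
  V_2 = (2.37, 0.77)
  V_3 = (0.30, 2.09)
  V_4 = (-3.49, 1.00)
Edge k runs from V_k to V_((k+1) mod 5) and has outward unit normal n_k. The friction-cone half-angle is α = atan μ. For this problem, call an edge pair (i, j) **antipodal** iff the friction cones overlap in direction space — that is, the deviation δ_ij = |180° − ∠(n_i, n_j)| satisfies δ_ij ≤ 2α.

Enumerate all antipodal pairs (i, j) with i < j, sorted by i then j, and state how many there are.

α = atan 0.7 = 34.99°;  2α = 69.98°
n_0 = (-0.1116, -0.9938)
n_1 = (+0.8952, +0.4456)
n_2 = (+0.5377, +0.8432)
n_3 = (-0.2764, +0.9610)
n_4 = (-0.8390, -0.5442)
  (0,1): δ = 57.13°  ✓
  (0,2): δ = 26.12°  ✓
  (0,3): δ = 22.45°  ✓
  (0,4): δ = 129.37°  ·
  (1,2): δ = 148.99°  ·
  (1,3): δ = 100.42°  ·
  (1,4): δ = 6.51°  ✓
  (2,3): δ = 131.43°  ·
  (2,4): δ = 24.51°  ✓
  (3,4): δ = 73.08°  ·
antipodal pairs: 5

count = 5; pairs: (0,1), (0,2), (0,3), (1,4), (2,4)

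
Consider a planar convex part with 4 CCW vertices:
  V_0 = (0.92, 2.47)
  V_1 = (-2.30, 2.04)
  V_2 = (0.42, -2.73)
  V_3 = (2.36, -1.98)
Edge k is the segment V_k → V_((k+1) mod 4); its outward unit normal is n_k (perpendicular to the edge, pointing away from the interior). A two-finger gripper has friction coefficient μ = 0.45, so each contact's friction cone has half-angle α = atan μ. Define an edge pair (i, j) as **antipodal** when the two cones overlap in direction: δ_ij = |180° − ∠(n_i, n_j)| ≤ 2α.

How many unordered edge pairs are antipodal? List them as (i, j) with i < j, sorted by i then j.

α = atan 0.45 = 24.23°;  2α = 48.46°
n_0 = (-0.1324, +0.9912)
n_1 = (-0.8687, -0.4954)
n_2 = (+0.3606, -0.9327)
n_3 = (+0.9514, +0.3079)
  (0,1): δ = 67.91°  ·
  (0,2): δ = 13.53°  ✓
  (0,3): δ = 100.33°  ·
  (1,2): δ = 98.56°  ·
  (1,3): δ = 11.76°  ✓
  (2,3): δ = 93.21°  ·
antipodal pairs: 2

count = 2; pairs: (0,2), (1,3)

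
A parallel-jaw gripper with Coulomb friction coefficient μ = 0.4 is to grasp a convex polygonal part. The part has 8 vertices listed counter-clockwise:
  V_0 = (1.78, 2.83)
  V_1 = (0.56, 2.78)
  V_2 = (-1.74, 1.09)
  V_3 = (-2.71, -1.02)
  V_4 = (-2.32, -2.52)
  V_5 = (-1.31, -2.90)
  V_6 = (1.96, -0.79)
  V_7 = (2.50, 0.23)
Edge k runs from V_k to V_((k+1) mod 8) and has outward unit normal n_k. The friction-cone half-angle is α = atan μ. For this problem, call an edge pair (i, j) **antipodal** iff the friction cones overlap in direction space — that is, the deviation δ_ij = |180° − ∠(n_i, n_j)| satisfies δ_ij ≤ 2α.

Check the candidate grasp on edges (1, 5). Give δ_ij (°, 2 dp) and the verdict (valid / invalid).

δ = 3.48°, valid

α = atan 0.4 = 21.80°;  2α = 43.60°
edge 1: e_1 = (-2.30, -1.69);  n_1 = (-0.5921, +0.8058)
edge 5: e_5 = (+3.27, +2.11);  n_5 = (+0.5422, -0.8403)
∠(n_1, n_5) = 176.52°
δ = |180° − 176.52°| = 3.48°
3.48° ≤ 2α = 43.60°  →  valid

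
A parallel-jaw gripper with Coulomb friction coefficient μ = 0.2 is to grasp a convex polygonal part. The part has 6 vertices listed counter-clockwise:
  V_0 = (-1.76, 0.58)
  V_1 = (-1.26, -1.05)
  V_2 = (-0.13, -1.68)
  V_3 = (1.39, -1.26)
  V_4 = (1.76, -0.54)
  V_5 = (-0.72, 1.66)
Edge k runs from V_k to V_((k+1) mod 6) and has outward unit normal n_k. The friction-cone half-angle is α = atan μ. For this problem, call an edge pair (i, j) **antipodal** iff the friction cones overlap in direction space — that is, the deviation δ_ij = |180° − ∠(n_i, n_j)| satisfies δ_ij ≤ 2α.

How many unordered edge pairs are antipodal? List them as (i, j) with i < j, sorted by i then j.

count = 2; pairs: (1,4), (3,5)

α = atan 0.2 = 11.31°;  2α = 22.62°
n_0 = (-0.9560, -0.2933)
n_1 = (-0.4870, -0.8734)
n_2 = (+0.2663, -0.9639)
n_3 = (+0.8894, -0.4571)
n_4 = (+0.6636, +0.7481)
n_5 = (-0.7203, +0.6936)
  (0,1): δ = 136.19°  ·
  (0,2): δ = 91.61°  ·
  (0,3): δ = 44.25°  ·
  (0,4): δ = 31.37°  ·
  (0,5): δ = 119.03°  ·
  (1,2): δ = 135.41°  ·
  (1,3): δ = 88.06°  ·
  (1,4): δ = 12.44°  ✓
  (1,5): δ = 75.22°  ·
  (2,3): δ = 132.64°  ·
  (2,4): δ = 57.02°  ·
  (2,5): δ = 30.63°  ·
  (3,4): δ = 104.38°  ·
  (3,5): δ = 16.72°  ✓
  (4,5): δ = 92.34°  ·
antipodal pairs: 2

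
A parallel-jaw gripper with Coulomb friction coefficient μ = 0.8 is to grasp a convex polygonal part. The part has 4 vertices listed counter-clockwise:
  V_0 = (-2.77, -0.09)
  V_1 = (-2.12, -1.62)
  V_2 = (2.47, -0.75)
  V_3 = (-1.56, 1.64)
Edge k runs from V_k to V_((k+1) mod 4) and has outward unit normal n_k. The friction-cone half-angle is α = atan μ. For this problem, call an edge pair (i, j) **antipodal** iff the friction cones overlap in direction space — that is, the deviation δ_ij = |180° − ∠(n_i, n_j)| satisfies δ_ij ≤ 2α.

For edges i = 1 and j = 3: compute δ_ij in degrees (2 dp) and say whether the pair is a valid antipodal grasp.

α = atan 0.8 = 38.66°;  2α = 77.32°
edge 1: e_1 = (+4.59, +0.87);  n_1 = (+0.1862, -0.9825)
edge 3: e_3 = (-1.21, -1.73);  n_3 = (-0.8195, +0.5731)
∠(n_1, n_3) = 135.70°
δ = |180° − 135.70°| = 44.30°
44.30° ≤ 2α = 77.32°  →  valid

δ = 44.30°, valid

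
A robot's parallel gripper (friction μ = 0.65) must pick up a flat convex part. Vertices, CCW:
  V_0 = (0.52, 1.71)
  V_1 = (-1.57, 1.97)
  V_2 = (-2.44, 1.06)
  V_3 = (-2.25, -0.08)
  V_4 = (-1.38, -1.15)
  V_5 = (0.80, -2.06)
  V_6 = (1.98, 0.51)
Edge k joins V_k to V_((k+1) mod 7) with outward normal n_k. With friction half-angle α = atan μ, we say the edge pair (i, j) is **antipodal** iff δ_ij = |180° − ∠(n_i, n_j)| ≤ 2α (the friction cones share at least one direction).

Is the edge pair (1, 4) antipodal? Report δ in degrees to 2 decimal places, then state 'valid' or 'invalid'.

δ = 68.94°, invalid

α = atan 0.65 = 33.02°;  2α = 66.05°
edge 1: e_1 = (-0.87, -0.91);  n_1 = (-0.7228, +0.6910)
edge 4: e_4 = (+2.18, -0.91);  n_4 = (-0.3852, -0.9228)
∠(n_1, n_4) = 111.06°
δ = |180° − 111.06°| = 68.94°
68.94° > 2α = 66.05°  →  invalid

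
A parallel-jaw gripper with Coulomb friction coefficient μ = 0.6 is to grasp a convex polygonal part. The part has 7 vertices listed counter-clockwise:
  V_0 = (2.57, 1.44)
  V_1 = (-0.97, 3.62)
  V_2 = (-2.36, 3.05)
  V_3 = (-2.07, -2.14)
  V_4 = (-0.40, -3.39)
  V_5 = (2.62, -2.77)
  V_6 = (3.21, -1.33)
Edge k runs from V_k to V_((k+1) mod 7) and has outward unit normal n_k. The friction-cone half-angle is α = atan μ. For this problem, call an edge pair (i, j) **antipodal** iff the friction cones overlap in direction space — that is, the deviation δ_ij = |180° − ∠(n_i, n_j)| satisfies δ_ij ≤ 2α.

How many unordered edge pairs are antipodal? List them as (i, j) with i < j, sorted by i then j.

count = 9; pairs: (0,2), (0,3), (0,4), (1,3), (1,4), (1,5), (2,5), (2,6), (3,6)

α = atan 0.6 = 30.96°;  2α = 61.93°
n_0 = (+0.5244, +0.8515)
n_1 = (-0.3794, +0.9252)
n_2 = (-0.9984, -0.0558)
n_3 = (-0.5992, -0.8006)
n_4 = (+0.2011, -0.9796)
n_5 = (+0.9253, -0.3791)
n_6 = (+0.9743, +0.2251)
  (0,1): δ = 126.08°  ·
  (0,2): δ = 55.18°  ✓
  (0,3): δ = 5.19°  ✓
  (0,4): δ = 43.23°  ✓
  (0,5): δ = 99.35°  ·
  (0,6): δ = 134.64°  ·
  (1,2): δ = 109.10°  ·
  (1,3): δ = 59.11°  ✓
  (1,4): δ = 10.70°  ✓
  (1,5): δ = 45.42°  ✓
  (1,6): δ = 80.71°  ·
  (2,3): δ = 130.01°  ·
  (2,4): δ = 81.60°  ·
  (2,5): δ = 25.48°  ✓
  (2,6): δ = 9.81°  ✓
  (3,4): δ = 131.58°  ·
  (3,5): δ = 75.47°  ·
  (3,6): δ = 40.18°  ✓
  (4,5): δ = 123.88°  ·
  (4,6): δ = 88.59°  ·
  (5,6): δ = 144.71°  ·
antipodal pairs: 9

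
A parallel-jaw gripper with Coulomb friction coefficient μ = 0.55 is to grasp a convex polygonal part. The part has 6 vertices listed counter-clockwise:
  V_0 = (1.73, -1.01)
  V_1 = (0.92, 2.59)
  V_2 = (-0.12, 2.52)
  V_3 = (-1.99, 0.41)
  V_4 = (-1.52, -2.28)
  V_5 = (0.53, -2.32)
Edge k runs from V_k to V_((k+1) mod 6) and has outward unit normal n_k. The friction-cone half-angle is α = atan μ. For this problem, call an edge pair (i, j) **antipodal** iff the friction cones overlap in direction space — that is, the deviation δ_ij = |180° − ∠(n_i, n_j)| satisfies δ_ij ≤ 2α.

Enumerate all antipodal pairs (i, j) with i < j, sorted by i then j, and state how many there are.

count = 7; pairs: (0,2), (0,3), (1,4), (1,5), (2,4), (2,5), (3,5)

α = atan 0.55 = 28.81°;  2α = 57.62°
n_0 = (+0.9756, +0.2195)
n_1 = (-0.0672, +0.9977)
n_2 = (-0.7484, +0.6633)
n_3 = (-0.9851, -0.1721)
n_4 = (-0.0195, -0.9998)
n_5 = (+0.7374, -0.6755)
  (0,1): δ = 98.83°  ·
  (0,2): δ = 54.23°  ✓
  (0,3): δ = 2.77°  ✓
  (0,4): δ = 76.20°  ·
  (0,5): δ = 124.83°  ·
  (1,2): δ = 135.40°  ·
  (1,3): δ = 83.94°  ·
  (1,4): δ = 4.97°  ✓
  (1,5): δ = 43.66°  ✓
  (2,3): δ = 128.54°  ·
  (2,4): δ = 49.57°  ✓
  (2,5): δ = 0.94°  ✓
  (3,4): δ = 101.03°  ·
  (3,5): δ = 52.40°  ✓
  (4,5): δ = 131.37°  ·
antipodal pairs: 7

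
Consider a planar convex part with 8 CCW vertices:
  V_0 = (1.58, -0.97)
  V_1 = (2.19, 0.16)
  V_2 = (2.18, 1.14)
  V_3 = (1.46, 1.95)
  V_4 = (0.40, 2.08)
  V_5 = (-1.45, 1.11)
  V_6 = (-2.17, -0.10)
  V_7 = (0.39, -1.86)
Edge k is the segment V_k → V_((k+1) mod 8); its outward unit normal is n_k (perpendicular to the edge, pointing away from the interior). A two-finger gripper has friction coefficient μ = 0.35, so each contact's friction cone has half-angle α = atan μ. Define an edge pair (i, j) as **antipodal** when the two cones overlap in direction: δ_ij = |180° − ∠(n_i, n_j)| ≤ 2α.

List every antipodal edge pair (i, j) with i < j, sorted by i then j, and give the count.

count = 7; pairs: (0,4), (0,5), (1,5), (2,6), (3,6), (4,7), (5,7)

α = atan 0.35 = 19.29°;  2α = 38.58°
n_0 = (+0.8800, -0.4750)
n_1 = (+0.9999, +0.0102)
n_2 = (+0.7474, +0.6644)
n_3 = (+0.1217, +0.9926)
n_4 = (-0.4644, +0.8856)
n_5 = (-0.8594, +0.5114)
n_6 = (-0.5665, -0.8240)
n_7 = (+0.5989, -0.8008)
  (0,1): δ = 151.05°  ·
  (0,2): δ = 110.01°  ·
  (0,3): δ = 68.63°  ·
  (0,4): δ = 33.97°  ✓
  (0,5): δ = 2.39°  ✓
  (0,6): δ = 83.85°  ·
  (0,7): δ = 155.15°  ·
  (1,2): δ = 138.95°  ·
  (1,3): δ = 97.58°  ·
  (1,4): δ = 62.92°  ·
  (1,5): δ = 31.34°  ✓
  (1,6): δ = 54.91°  ·
  (1,7): δ = 126.21°  ·
  (2,3): δ = 138.63°  ·
  (2,4): δ = 103.96°  ·
  (2,5): δ = 72.39°  ·
  (2,6): δ = 13.86°  ✓
  (2,7): δ = 85.16°  ·
  (3,4): δ = 145.34°  ·
  (3,5): δ = 113.76°  ·
  (3,6): δ = 27.52°  ✓
  (3,7): δ = 43.78°  ·
  (4,5): δ = 148.42°  ·
  (4,6): δ = 62.18°  ·
  (4,7): δ = 9.12°  ✓
  (5,6): δ = 93.75°  ·
  (5,7): δ = 22.45°  ✓
  (6,7): δ = 108.70°  ·
antipodal pairs: 7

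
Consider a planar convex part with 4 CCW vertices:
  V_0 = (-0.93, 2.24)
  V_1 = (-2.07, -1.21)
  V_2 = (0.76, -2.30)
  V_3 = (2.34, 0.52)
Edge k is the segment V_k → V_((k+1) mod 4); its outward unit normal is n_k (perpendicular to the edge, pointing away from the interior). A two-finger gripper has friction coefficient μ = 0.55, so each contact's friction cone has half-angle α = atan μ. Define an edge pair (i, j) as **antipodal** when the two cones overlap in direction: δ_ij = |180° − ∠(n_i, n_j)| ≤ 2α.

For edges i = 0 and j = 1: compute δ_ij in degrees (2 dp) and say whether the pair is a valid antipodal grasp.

α = atan 0.55 = 28.81°;  2α = 57.62°
edge 0: e_0 = (-1.14, -3.45);  n_0 = (-0.9495, +0.3137)
edge 1: e_1 = (+2.83, -1.09);  n_1 = (-0.3594, -0.9332)
∠(n_0, n_1) = 87.22°
δ = |180° − 87.22°| = 92.78°
92.78° > 2α = 57.62°  →  invalid

δ = 92.78°, invalid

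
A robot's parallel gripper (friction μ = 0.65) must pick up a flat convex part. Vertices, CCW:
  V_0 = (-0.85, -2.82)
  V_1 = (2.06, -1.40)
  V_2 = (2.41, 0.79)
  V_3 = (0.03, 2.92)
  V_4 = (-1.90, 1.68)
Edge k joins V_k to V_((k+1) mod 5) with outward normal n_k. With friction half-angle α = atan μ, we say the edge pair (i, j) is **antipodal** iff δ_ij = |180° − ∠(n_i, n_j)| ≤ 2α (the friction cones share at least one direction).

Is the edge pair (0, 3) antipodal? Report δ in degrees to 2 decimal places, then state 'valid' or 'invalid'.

α = atan 0.65 = 33.02°;  2α = 66.05°
edge 0: e_0 = (+2.91, +1.42);  n_0 = (+0.4385, -0.8987)
edge 3: e_3 = (-1.93, -1.24);  n_3 = (-0.5405, +0.8413)
∠(n_0, n_3) = 173.29°
δ = |180° − 173.29°| = 6.71°
6.71° ≤ 2α = 66.05°  →  valid

δ = 6.71°, valid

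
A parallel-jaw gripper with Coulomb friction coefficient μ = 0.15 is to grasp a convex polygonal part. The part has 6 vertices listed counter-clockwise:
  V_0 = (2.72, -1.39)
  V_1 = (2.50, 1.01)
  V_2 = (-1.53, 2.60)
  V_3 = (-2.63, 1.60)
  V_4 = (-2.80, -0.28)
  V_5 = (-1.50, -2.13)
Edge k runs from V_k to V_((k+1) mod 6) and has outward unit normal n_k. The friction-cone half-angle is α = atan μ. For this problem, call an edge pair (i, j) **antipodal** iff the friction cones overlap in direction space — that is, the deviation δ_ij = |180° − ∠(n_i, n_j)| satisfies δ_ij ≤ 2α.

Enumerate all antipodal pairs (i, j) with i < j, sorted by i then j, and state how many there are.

count = 1; pairs: (0,3)

α = atan 0.15 = 8.53°;  2α = 17.06°
n_0 = (+0.9958, +0.0913)
n_1 = (+0.3670, +0.9302)
n_2 = (-0.6727, +0.7399)
n_3 = (-0.9959, +0.0901)
n_4 = (-0.8182, -0.5749)
n_5 = (+0.1727, -0.9850)
  (0,1): δ = 116.77°  ·
  (0,2): δ = 52.96°  ·
  (0,3): δ = 10.40°  ✓
  (0,4): δ = 29.86°  ·
  (0,5): δ = 94.71°  ·
  (1,2): δ = 116.20°  ·
  (1,3): δ = 73.64°  ·
  (1,4): δ = 33.37°  ·
  (1,5): δ = 31.48°  ·
  (2,3): δ = 137.44°  ·
  (2,4): δ = 97.18°  ·
  (2,5): δ = 32.33°  ·
  (3,4): δ = 139.74°  ·
  (3,5): δ = 74.89°  ·
  (4,5): δ = 115.15°  ·
antipodal pairs: 1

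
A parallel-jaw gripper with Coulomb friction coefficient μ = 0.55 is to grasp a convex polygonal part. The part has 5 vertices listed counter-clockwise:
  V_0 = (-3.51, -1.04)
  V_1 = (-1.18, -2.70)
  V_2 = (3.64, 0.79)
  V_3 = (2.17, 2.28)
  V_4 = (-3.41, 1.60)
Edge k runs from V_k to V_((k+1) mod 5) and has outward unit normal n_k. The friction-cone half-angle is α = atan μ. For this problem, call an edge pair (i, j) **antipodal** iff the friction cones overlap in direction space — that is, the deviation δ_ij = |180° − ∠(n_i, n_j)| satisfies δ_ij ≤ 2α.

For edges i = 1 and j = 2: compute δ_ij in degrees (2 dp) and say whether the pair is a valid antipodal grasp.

δ = 81.29°, invalid

α = atan 0.55 = 28.81°;  2α = 57.62°
edge 1: e_1 = (+4.82, +3.49);  n_1 = (+0.5865, -0.8100)
edge 2: e_2 = (-1.47, +1.49);  n_2 = (+0.7119, +0.7023)
∠(n_1, n_2) = 98.71°
δ = |180° − 98.71°| = 81.29°
81.29° > 2α = 57.62°  →  invalid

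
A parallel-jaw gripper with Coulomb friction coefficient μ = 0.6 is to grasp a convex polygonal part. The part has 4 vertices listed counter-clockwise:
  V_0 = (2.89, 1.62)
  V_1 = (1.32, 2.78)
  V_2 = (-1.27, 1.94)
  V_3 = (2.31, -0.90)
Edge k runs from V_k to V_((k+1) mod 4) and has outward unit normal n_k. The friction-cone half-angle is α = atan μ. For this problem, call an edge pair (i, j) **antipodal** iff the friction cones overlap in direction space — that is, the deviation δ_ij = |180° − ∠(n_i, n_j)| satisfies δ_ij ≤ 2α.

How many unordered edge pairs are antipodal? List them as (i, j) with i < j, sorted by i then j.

count = 3; pairs: (0,2), (1,2), (1,3)

α = atan 0.6 = 30.96°;  2α = 61.93°
n_0 = (+0.5942, +0.8043)
n_1 = (-0.3085, +0.9512)
n_2 = (-0.6215, -0.7834)
n_3 = (+0.9745, -0.2243)
  (0,1): δ = 125.57°  ·
  (0,2): δ = 1.97°  ✓
  (0,3): δ = 113.50°  ·
  (1,2): δ = 56.39°  ✓
  (1,3): δ = 59.07°  ✓
  (2,3): δ = 64.54°  ·
antipodal pairs: 3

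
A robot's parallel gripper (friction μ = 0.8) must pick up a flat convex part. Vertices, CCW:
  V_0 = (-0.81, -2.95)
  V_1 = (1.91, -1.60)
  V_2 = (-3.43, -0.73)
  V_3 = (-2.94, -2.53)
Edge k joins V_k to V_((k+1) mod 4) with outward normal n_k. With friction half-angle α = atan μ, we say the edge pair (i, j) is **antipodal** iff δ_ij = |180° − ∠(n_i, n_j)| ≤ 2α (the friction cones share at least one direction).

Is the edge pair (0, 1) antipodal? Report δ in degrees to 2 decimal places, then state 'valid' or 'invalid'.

δ = 35.65°, valid

α = atan 0.8 = 38.66°;  2α = 77.32°
edge 0: e_0 = (+2.72, +1.35);  n_0 = (+0.4446, -0.8957)
edge 1: e_1 = (-5.34, +0.87);  n_1 = (+0.1608, +0.9870)
∠(n_0, n_1) = 144.35°
δ = |180° − 144.35°| = 35.65°
35.65° ≤ 2α = 77.32°  →  valid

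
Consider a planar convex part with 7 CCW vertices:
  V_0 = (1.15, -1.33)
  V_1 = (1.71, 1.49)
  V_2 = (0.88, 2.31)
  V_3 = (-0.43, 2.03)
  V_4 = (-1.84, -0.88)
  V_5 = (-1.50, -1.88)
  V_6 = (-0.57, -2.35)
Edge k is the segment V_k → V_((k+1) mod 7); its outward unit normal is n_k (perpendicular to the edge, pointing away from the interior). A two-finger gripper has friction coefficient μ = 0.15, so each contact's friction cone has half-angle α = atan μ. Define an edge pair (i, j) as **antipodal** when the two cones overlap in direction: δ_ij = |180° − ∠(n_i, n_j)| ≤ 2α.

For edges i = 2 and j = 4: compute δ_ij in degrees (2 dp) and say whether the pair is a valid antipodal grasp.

δ = 83.29°, invalid

α = atan 0.15 = 8.53°;  2α = 17.06°
edge 2: e_2 = (-1.31, -0.28);  n_2 = (-0.2090, +0.9779)
edge 4: e_4 = (+0.34, -1.00);  n_4 = (-0.9468, -0.3219)
∠(n_2, n_4) = 96.71°
δ = |180° − 96.71°| = 83.29°
83.29° > 2α = 17.06°  →  invalid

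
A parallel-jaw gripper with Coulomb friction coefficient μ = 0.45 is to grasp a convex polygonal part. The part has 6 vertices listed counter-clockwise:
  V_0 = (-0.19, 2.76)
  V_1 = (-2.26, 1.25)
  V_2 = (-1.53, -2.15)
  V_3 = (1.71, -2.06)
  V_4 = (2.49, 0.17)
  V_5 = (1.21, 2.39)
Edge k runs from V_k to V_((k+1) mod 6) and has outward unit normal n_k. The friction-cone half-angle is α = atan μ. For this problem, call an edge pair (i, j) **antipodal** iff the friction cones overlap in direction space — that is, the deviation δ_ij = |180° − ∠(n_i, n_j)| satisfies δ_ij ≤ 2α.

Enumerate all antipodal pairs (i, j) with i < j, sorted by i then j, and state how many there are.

count = 5; pairs: (0,2), (0,3), (1,3), (1,4), (2,5)

α = atan 0.45 = 24.23°;  2α = 48.46°
n_0 = (-0.5893, +0.8079)
n_1 = (-0.9777, -0.2099)
n_2 = (+0.0278, -0.9996)
n_3 = (+0.9439, -0.3302)
n_4 = (+0.8663, +0.4995)
n_5 = (+0.2555, +0.9668)
  (0,1): δ = 113.99°  ·
  (0,2): δ = 34.52°  ✓
  (0,3): δ = 34.61°  ✓
  (0,4): δ = 83.86°  ·
  (0,5): δ = 129.09°  ·
  (1,2): δ = 100.53°  ·
  (1,3): δ = 31.40°  ✓
  (1,4): δ = 17.85°  ✓
  (1,5): δ = 63.08°  ·
  (2,3): δ = 110.87°  ·
  (2,4): δ = 61.62°  ·
  (2,5): δ = 16.40°  ✓
  (3,4): δ = 130.75°  ·
  (3,5): δ = 85.53°  ·
  (4,5): δ = 134.77°  ·
antipodal pairs: 5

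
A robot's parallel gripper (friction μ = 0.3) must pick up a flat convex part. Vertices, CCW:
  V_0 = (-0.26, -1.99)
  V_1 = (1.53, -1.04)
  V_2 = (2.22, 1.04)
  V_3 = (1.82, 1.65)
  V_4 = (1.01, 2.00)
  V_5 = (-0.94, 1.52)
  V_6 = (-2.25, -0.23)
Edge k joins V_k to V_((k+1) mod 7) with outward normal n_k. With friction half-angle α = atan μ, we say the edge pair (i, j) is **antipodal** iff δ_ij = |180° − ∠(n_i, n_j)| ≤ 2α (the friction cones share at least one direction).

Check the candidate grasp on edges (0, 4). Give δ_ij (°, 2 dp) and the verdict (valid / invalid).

α = atan 0.3 = 16.70°;  2α = 33.40°
edge 0: e_0 = (+1.79, +0.95);  n_0 = (+0.4688, -0.8833)
edge 4: e_4 = (-1.95, -0.48);  n_4 = (-0.2390, +0.9710)
∠(n_0, n_4) = 165.87°
δ = |180° − 165.87°| = 14.13°
14.13° ≤ 2α = 33.40°  →  valid

δ = 14.13°, valid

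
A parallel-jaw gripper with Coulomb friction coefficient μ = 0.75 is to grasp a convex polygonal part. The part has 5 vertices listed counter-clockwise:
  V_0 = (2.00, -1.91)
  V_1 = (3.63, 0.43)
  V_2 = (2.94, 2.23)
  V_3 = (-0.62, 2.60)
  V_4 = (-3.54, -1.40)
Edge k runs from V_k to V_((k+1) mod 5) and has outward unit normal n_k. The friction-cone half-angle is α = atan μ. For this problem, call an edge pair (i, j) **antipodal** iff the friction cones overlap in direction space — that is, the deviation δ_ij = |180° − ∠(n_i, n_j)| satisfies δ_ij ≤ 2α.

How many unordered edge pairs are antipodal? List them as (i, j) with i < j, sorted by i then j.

α = atan 0.75 = 36.87°;  2α = 73.74°
n_0 = (+0.8205, -0.5716)
n_1 = (+0.9337, +0.3579)
n_2 = (+0.1034, +0.9946)
n_3 = (-0.8077, +0.5896)
n_4 = (-0.0917, -0.9958)
  (0,1): δ = 124.17°  ·
  (0,2): δ = 61.07°  ✓
  (0,3): δ = 1.27°  ✓
  (0,4): δ = 119.60°  ·
  (1,2): δ = 116.91°  ·
  (1,3): δ = 57.10°  ✓
  (1,4): δ = 63.77°  ✓
  (2,3): δ = 120.20°  ·
  (2,4): δ = 0.67°  ✓
  (3,4): δ = 59.13°  ✓
antipodal pairs: 6

count = 6; pairs: (0,2), (0,3), (1,3), (1,4), (2,4), (3,4)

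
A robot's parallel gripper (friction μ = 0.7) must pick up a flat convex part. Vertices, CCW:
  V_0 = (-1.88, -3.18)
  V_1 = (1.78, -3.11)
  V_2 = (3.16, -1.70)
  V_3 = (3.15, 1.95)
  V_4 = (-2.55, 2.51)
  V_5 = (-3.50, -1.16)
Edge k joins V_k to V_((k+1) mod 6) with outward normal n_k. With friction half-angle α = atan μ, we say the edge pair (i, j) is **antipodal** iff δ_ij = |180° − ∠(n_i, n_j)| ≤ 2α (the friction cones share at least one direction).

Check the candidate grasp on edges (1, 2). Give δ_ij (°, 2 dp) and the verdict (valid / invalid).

δ = 135.46°, invalid

α = atan 0.7 = 34.99°;  2α = 69.98°
edge 1: e_1 = (+1.38, +1.41);  n_1 = (+0.7147, -0.6995)
edge 2: e_2 = (-0.01, +3.65);  n_2 = (+1.0000, +0.0027)
∠(n_1, n_2) = 44.54°
δ = |180° − 44.54°| = 135.46°
135.46° > 2α = 69.98°  →  invalid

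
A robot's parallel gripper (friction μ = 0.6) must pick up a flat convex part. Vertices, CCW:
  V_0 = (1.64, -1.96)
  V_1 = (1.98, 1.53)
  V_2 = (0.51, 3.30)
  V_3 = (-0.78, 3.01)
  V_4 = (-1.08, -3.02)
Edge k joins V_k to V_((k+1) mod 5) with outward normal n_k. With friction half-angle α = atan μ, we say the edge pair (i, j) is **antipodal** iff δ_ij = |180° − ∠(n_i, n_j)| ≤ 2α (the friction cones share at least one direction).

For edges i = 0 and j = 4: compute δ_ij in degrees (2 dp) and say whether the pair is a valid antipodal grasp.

δ = 116.86°, invalid

α = atan 0.6 = 30.96°;  2α = 61.93°
edge 0: e_0 = (+0.34, +3.49);  n_0 = (+0.9953, -0.0970)
edge 4: e_4 = (+2.72, +1.06);  n_4 = (+0.3631, -0.9317)
∠(n_0, n_4) = 63.14°
δ = |180° − 63.14°| = 116.86°
116.86° > 2α = 61.93°  →  invalid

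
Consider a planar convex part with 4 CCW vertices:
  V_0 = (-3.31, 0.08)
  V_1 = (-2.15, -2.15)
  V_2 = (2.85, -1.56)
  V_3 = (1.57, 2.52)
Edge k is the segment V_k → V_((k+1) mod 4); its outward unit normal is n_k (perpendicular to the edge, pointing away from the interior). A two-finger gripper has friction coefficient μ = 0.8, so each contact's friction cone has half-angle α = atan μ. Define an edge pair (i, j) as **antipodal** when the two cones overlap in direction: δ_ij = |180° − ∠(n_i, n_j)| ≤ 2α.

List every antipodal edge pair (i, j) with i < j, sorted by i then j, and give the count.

α = atan 0.8 = 38.66°;  2α = 77.32°
n_0 = (-0.8872, -0.4615)
n_1 = (+0.1172, -0.9931)
n_2 = (+0.9541, +0.2993)
n_3 = (-0.4472, +0.8944)
  (0,1): δ = 110.75°  ·
  (0,2): δ = 10.06°  ✓
  (0,3): δ = 89.08°  ·
  (1,2): δ = 79.31°  ·
  (1,3): δ = 19.84°  ✓
  (2,3): δ = 80.85°  ·
antipodal pairs: 2

count = 2; pairs: (0,2), (1,3)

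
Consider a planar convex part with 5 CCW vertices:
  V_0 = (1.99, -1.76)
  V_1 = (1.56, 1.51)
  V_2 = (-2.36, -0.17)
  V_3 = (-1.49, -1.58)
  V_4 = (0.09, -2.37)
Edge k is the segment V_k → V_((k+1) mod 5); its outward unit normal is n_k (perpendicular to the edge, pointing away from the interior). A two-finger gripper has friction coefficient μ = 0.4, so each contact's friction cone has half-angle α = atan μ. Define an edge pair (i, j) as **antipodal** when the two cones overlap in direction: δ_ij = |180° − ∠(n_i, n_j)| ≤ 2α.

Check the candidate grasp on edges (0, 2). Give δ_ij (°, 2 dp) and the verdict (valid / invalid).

δ = 24.18°, valid

α = atan 0.4 = 21.80°;  2α = 43.60°
edge 0: e_0 = (-0.43, +3.27);  n_0 = (+0.9915, +0.1304)
edge 2: e_2 = (+0.87, -1.41);  n_2 = (-0.8510, -0.5251)
∠(n_0, n_2) = 155.82°
δ = |180° − 155.82°| = 24.18°
24.18° ≤ 2α = 43.60°  →  valid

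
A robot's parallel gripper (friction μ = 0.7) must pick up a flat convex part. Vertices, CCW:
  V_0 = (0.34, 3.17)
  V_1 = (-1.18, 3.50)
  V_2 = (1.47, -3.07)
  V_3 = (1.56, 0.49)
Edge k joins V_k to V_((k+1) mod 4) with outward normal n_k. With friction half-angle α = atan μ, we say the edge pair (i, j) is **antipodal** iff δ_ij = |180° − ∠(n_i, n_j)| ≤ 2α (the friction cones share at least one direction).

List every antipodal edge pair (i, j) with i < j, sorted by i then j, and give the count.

α = atan 0.7 = 34.99°;  2α = 69.98°
n_0 = (+0.2122, +0.9772)
n_1 = (-0.9274, -0.3741)
n_2 = (+0.9997, -0.0253)
n_3 = (+0.9101, +0.4143)
  (0,1): δ = 55.78°  ✓
  (0,2): δ = 100.80°  ·
  (0,3): δ = 126.73°  ·
  (1,2): δ = 23.41°  ✓
  (1,3): δ = 2.51°  ✓
  (2,3): δ = 154.08°  ·
antipodal pairs: 3

count = 3; pairs: (0,1), (1,2), (1,3)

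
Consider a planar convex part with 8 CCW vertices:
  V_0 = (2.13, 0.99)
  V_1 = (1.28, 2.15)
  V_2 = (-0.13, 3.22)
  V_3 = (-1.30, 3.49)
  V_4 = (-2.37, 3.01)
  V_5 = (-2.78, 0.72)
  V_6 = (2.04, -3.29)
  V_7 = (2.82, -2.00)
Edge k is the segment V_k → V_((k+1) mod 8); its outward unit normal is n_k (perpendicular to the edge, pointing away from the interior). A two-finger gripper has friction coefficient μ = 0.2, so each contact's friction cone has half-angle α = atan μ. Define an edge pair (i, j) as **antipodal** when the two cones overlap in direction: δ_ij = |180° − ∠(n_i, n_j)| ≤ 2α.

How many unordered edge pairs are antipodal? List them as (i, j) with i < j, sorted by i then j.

count = 3; pairs: (0,5), (1,5), (4,6)

α = atan 0.2 = 11.31°;  2α = 22.62°
n_0 = (+0.8066, +0.5911)
n_1 = (+0.6045, +0.7966)
n_2 = (+0.2249, +0.9744)
n_3 = (-0.4093, +0.9124)
n_4 = (-0.9843, +0.1762)
n_5 = (-0.6396, -0.7687)
n_6 = (+0.8557, -0.5174)
n_7 = (+0.9744, +0.2249)
  (0,1): δ = 163.43°  ·
  (0,2): δ = 139.23°  ·
  (0,3): δ = 102.07°  ·
  (0,4): δ = 46.38°  ·
  (0,5): δ = 14.01°  ✓
  (0,6): δ = 112.61°  ·
  (0,7): δ = 156.76°  ·
  (1,2): δ = 155.80°  ·
  (1,3): δ = 118.65°  ·
  (1,4): δ = 62.96°  ·
  (1,5): δ = 2.57°  ✓
  (1,6): δ = 96.03°  ·
  (1,7): δ = 140.19°  ·
  (2,3): δ = 142.84°  ·
  (2,4): δ = 87.16°  ·
  (2,5): δ = 26.76°  ·
  (2,6): δ = 71.84°  ·
  (2,7): δ = 115.99°  ·
  (3,4): δ = 124.31°  ·
  (3,5): δ = 63.92°  ·
  (3,6): δ = 34.68°  ·
  (3,7): δ = 78.83°  ·
  (4,5): δ = 119.61°  ·
  (4,6): δ = 21.01°  ✓
  (4,7): δ = 23.15°  ·
  (5,6): δ = 81.40°  ·
  (5,7): δ = 37.25°  ·
  (6,7): δ = 135.85°  ·
antipodal pairs: 3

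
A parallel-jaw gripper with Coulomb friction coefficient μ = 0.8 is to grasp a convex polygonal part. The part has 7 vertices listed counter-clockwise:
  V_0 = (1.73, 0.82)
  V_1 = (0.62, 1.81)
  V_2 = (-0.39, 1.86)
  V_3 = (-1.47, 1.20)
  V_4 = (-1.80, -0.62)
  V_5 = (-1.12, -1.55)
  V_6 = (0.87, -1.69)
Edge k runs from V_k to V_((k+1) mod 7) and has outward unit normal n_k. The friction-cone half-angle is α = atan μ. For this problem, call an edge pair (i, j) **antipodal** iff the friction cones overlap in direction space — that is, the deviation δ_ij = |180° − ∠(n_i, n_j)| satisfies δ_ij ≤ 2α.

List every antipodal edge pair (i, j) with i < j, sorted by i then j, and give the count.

α = atan 0.8 = 38.66°;  2α = 77.32°
n_0 = (+0.6656, +0.7463)
n_1 = (+0.0494, +0.9988)
n_2 = (-0.5215, +0.8533)
n_3 = (-0.9840, +0.1784)
n_4 = (-0.8072, -0.5902)
n_5 = (-0.0702, -0.9975)
n_6 = (+0.9460, -0.3241)
  (0,1): δ = 141.10°  ·
  (0,2): δ = 106.84°  ·
  (0,3): δ = 58.55°  ✓
  (0,4): δ = 12.10°  ✓
  (0,5): δ = 37.71°  ✓
  (0,6): δ = 112.82°  ·
  (1,2): δ = 145.74°  ·
  (1,3): δ = 97.44°  ·
  (1,4): δ = 50.99°  ✓
  (1,5): δ = 1.19°  ✓
  (1,6): δ = 73.92°  ✓
  (2,3): δ = 131.71°  ·
  (2,4): δ = 85.26°  ·
  (2,5): δ = 35.45°  ✓
  (2,6): δ = 39.66°  ✓
  (3,4): δ = 133.55°  ·
  (3,5): δ = 83.75°  ·
  (3,6): δ = 8.64°  ✓
  (4,5): δ = 130.20°  ·
  (4,6): δ = 55.09°  ✓
  (5,6): δ = 104.89°  ·
antipodal pairs: 10

count = 10; pairs: (0,3), (0,4), (0,5), (1,4), (1,5), (1,6), (2,5), (2,6), (3,6), (4,6)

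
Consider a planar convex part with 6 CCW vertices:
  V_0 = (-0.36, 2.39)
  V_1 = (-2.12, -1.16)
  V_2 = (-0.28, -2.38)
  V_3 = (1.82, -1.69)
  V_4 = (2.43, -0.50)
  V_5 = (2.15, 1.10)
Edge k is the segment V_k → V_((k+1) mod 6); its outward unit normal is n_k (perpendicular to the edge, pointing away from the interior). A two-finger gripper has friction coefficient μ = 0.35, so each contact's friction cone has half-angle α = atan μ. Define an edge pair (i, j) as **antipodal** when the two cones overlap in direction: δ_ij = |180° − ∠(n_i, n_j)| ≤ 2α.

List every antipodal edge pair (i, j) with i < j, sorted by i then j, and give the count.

count = 3; pairs: (0,3), (0,4), (1,5)

α = atan 0.35 = 19.29°;  2α = 38.58°
n_0 = (-0.8959, +0.4442)
n_1 = (-0.5526, -0.8334)
n_2 = (+0.3122, -0.9500)
n_3 = (+0.8899, -0.4562)
n_4 = (+0.9850, +0.1724)
n_5 = (+0.4571, +0.8894)
  (0,1): δ = 97.18°  ·
  (0,2): δ = 45.44°  ·
  (0,3): δ = 0.77°  ✓
  (0,4): δ = 36.30°  ✓
  (0,5): δ = 89.17°  ·
  (1,2): δ = 128.26°  ·
  (1,3): δ = 83.59°  ·
  (1,4): δ = 46.53°  ·
  (1,5): δ = 6.35°  ✓
  (2,3): δ = 135.33°  ·
  (2,4): δ = 98.26°  ·
  (2,5): δ = 45.39°  ·
  (3,4): δ = 142.93°  ·
  (3,5): δ = 90.06°  ·
  (4,5): δ = 127.13°  ·
antipodal pairs: 3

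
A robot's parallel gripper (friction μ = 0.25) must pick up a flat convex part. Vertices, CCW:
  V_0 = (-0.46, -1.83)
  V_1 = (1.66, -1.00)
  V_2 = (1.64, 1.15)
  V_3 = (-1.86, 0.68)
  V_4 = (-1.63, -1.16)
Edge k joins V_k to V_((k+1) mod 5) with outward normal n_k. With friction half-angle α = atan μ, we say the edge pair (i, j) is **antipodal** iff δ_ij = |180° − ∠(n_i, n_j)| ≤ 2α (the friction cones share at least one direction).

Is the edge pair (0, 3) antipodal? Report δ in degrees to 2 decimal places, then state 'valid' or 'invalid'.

δ = 75.74°, invalid

α = atan 0.25 = 14.04°;  2α = 28.07°
edge 0: e_0 = (+2.12, +0.83);  n_0 = (+0.3646, -0.9312)
edge 3: e_3 = (+0.23, -1.84);  n_3 = (-0.9923, -0.1240)
∠(n_0, n_3) = 104.26°
δ = |180° − 104.26°| = 75.74°
75.74° > 2α = 28.07°  →  invalid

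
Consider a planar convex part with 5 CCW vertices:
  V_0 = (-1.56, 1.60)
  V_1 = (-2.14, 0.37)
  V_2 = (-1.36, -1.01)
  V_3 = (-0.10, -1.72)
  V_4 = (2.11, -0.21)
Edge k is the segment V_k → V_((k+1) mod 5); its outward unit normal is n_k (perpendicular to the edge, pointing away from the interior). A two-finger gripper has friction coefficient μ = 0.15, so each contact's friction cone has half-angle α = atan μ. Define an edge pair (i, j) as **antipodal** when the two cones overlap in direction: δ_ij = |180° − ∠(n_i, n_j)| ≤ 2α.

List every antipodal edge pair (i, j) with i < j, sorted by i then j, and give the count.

α = atan 0.15 = 8.53°;  2α = 17.06°
n_0 = (-0.9045, +0.4265)
n_1 = (-0.8706, -0.4921)
n_2 = (-0.4909, -0.8712)
n_3 = (+0.5641, -0.8257)
n_4 = (+0.4423, +0.8969)
  (0,1): δ = 125.28°  ·
  (0,2): δ = 94.15°  ·
  (0,3): δ = 30.41°  ·
  (0,4): δ = 88.99°  ·
  (1,2): δ = 148.88°  ·
  (1,3): δ = 85.13°  ·
  (1,4): δ = 34.27°  ·
  (2,3): δ = 116.26°  ·
  (2,4): δ = 3.15°  ✓
  (3,4): δ = 60.60°  ·
antipodal pairs: 1

count = 1; pairs: (2,4)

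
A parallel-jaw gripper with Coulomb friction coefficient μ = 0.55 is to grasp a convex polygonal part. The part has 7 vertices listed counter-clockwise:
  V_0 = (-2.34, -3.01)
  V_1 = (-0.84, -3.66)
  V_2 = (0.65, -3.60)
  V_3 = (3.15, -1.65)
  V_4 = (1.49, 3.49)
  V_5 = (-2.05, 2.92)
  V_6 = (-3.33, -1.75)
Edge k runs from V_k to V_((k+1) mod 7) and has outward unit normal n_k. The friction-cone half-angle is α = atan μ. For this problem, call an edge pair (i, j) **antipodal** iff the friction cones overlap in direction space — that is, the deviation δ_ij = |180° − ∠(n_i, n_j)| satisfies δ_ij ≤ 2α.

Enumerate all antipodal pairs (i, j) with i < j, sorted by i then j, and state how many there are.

count = 7; pairs: (0,3), (0,4), (1,4), (2,4), (2,5), (3,5), (3,6)

α = atan 0.55 = 28.81°;  2α = 57.62°
n_0 = (-0.3976, -0.9176)
n_1 = (+0.0402, -0.9992)
n_2 = (+0.6150, -0.7885)
n_3 = (+0.9516, +0.3073)
n_4 = (-0.1590, +0.9873)
n_5 = (-0.9644, +0.2643)
n_6 = (-0.7863, -0.6178)
  (0,1): δ = 154.27°  ·
  (0,2): δ = 118.62°  ·
  (0,3): δ = 48.67°  ✓
  (0,4): δ = 32.58°  ✓
  (0,5): δ = 98.10°  ·
  (0,6): δ = 151.59°  ·
  (1,2): δ = 144.35°  ·
  (1,3): δ = 74.41°  ·
  (1,4): δ = 6.84°  ✓
  (1,5): δ = 72.37°  ·
  (1,6): δ = 125.85°  ·
  (2,3): δ = 110.06°  ·
  (2,4): δ = 28.81°  ✓
  (2,5): δ = 36.72°  ✓
  (2,6): δ = 90.20°  ·
  (3,4): δ = 98.75°  ·
  (3,5): δ = 33.23°  ✓
  (3,6): δ = 20.26°  ✓
  (4,5): δ = 114.47°  ·
  (4,6): δ = 60.99°  ·
  (5,6): δ = 126.52°  ·
antipodal pairs: 7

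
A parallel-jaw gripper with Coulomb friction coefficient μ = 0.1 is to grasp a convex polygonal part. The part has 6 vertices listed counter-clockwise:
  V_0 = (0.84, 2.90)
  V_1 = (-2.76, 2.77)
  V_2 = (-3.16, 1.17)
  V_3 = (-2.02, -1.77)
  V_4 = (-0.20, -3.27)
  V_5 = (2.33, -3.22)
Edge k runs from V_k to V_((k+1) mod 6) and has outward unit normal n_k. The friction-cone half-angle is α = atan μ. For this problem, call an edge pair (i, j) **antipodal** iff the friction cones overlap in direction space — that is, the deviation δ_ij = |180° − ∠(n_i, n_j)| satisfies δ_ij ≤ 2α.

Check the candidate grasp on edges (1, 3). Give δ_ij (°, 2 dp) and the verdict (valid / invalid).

δ = 115.46°, invalid

α = atan 0.1 = 5.71°;  2α = 11.42°
edge 1: e_1 = (-0.40, -1.60);  n_1 = (-0.9701, +0.2425)
edge 3: e_3 = (+1.82, -1.50);  n_3 = (-0.6360, -0.7717)
∠(n_1, n_3) = 64.54°
δ = |180° − 64.54°| = 115.46°
115.46° > 2α = 11.42°  →  invalid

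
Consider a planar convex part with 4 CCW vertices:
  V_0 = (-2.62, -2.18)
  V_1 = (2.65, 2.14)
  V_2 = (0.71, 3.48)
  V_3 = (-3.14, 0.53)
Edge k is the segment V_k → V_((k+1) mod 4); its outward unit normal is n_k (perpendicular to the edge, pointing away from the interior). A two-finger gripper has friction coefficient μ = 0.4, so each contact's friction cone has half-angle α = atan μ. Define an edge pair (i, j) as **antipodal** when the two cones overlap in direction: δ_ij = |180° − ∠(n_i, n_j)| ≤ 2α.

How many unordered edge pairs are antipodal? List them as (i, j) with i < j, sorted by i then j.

count = 1; pairs: (0,2)

α = atan 0.4 = 21.80°;  2α = 43.60°
n_0 = (+0.6340, -0.7734)
n_1 = (+0.5683, +0.8228)
n_2 = (-0.6082, +0.7938)
n_3 = (-0.9821, -0.1884)
  (0,1): δ = 73.98°  ·
  (0,2): δ = 1.88°  ✓
  (0,3): δ = 61.52°  ·
  (1,2): δ = 107.91°  ·
  (1,3): δ = 44.50°  ·
  (2,3): δ = 116.60°  ·
antipodal pairs: 1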